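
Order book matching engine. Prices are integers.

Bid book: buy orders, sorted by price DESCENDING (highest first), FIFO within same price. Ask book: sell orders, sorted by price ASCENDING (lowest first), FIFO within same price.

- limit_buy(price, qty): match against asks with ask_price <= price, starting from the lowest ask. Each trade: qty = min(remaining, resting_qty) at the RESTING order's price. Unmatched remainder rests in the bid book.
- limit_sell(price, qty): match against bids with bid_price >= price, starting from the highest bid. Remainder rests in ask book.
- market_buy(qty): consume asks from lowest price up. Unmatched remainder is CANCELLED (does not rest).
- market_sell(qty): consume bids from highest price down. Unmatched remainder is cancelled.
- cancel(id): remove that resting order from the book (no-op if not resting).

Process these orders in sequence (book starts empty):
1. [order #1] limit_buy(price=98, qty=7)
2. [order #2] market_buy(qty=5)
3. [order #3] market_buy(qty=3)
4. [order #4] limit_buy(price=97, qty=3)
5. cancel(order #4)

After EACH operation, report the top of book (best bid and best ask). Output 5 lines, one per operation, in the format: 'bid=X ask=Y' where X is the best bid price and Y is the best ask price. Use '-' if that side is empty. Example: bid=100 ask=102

After op 1 [order #1] limit_buy(price=98, qty=7): fills=none; bids=[#1:7@98] asks=[-]
After op 2 [order #2] market_buy(qty=5): fills=none; bids=[#1:7@98] asks=[-]
After op 3 [order #3] market_buy(qty=3): fills=none; bids=[#1:7@98] asks=[-]
After op 4 [order #4] limit_buy(price=97, qty=3): fills=none; bids=[#1:7@98 #4:3@97] asks=[-]
After op 5 cancel(order #4): fills=none; bids=[#1:7@98] asks=[-]

Answer: bid=98 ask=-
bid=98 ask=-
bid=98 ask=-
bid=98 ask=-
bid=98 ask=-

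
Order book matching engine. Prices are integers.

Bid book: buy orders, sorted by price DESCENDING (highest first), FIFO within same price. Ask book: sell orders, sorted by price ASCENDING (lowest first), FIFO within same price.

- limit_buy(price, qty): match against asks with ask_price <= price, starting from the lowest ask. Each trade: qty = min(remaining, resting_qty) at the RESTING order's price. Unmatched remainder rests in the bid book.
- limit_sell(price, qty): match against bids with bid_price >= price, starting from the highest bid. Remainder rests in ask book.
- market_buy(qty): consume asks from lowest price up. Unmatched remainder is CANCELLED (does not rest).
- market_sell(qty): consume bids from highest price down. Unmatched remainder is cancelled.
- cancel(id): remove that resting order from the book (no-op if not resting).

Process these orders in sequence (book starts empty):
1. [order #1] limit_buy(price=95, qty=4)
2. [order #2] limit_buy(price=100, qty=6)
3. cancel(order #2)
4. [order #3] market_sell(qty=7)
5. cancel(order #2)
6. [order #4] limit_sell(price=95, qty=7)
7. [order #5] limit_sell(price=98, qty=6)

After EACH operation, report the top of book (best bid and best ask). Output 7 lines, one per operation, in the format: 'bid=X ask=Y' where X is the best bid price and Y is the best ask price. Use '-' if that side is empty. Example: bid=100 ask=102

After op 1 [order #1] limit_buy(price=95, qty=4): fills=none; bids=[#1:4@95] asks=[-]
After op 2 [order #2] limit_buy(price=100, qty=6): fills=none; bids=[#2:6@100 #1:4@95] asks=[-]
After op 3 cancel(order #2): fills=none; bids=[#1:4@95] asks=[-]
After op 4 [order #3] market_sell(qty=7): fills=#1x#3:4@95; bids=[-] asks=[-]
After op 5 cancel(order #2): fills=none; bids=[-] asks=[-]
After op 6 [order #4] limit_sell(price=95, qty=7): fills=none; bids=[-] asks=[#4:7@95]
After op 7 [order #5] limit_sell(price=98, qty=6): fills=none; bids=[-] asks=[#4:7@95 #5:6@98]

Answer: bid=95 ask=-
bid=100 ask=-
bid=95 ask=-
bid=- ask=-
bid=- ask=-
bid=- ask=95
bid=- ask=95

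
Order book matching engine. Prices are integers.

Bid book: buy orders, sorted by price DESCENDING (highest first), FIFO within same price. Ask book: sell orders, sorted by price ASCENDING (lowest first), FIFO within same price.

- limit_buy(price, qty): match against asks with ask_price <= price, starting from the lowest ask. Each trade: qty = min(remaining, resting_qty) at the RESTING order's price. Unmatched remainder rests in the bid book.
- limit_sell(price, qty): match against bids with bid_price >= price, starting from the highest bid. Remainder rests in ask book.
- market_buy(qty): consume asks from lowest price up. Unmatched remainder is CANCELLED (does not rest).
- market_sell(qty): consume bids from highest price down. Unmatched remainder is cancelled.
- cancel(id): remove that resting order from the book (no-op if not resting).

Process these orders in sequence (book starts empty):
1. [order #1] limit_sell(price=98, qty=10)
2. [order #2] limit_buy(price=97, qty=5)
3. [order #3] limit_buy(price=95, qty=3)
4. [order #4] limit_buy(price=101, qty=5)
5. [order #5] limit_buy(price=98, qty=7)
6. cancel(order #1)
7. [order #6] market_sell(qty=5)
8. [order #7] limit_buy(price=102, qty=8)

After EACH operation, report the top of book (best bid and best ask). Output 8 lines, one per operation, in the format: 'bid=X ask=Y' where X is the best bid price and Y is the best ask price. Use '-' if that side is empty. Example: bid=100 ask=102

Answer: bid=- ask=98
bid=97 ask=98
bid=97 ask=98
bid=97 ask=98
bid=98 ask=-
bid=98 ask=-
bid=97 ask=-
bid=102 ask=-

Derivation:
After op 1 [order #1] limit_sell(price=98, qty=10): fills=none; bids=[-] asks=[#1:10@98]
After op 2 [order #2] limit_buy(price=97, qty=5): fills=none; bids=[#2:5@97] asks=[#1:10@98]
After op 3 [order #3] limit_buy(price=95, qty=3): fills=none; bids=[#2:5@97 #3:3@95] asks=[#1:10@98]
After op 4 [order #4] limit_buy(price=101, qty=5): fills=#4x#1:5@98; bids=[#2:5@97 #3:3@95] asks=[#1:5@98]
After op 5 [order #5] limit_buy(price=98, qty=7): fills=#5x#1:5@98; bids=[#5:2@98 #2:5@97 #3:3@95] asks=[-]
After op 6 cancel(order #1): fills=none; bids=[#5:2@98 #2:5@97 #3:3@95] asks=[-]
After op 7 [order #6] market_sell(qty=5): fills=#5x#6:2@98 #2x#6:3@97; bids=[#2:2@97 #3:3@95] asks=[-]
After op 8 [order #7] limit_buy(price=102, qty=8): fills=none; bids=[#7:8@102 #2:2@97 #3:3@95] asks=[-]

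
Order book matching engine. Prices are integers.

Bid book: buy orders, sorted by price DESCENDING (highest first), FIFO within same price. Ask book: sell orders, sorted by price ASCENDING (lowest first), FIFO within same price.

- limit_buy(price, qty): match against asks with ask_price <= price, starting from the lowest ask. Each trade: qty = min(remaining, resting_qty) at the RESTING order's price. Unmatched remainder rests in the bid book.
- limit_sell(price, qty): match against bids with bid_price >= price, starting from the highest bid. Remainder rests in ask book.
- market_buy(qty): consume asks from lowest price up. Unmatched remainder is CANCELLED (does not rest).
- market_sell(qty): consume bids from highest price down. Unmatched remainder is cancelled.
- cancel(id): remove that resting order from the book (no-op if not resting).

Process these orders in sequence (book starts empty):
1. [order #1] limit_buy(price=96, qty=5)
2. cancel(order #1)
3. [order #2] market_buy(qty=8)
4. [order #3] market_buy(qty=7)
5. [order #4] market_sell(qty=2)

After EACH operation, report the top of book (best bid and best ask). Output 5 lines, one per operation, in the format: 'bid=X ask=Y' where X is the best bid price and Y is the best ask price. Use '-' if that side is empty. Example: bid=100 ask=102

After op 1 [order #1] limit_buy(price=96, qty=5): fills=none; bids=[#1:5@96] asks=[-]
After op 2 cancel(order #1): fills=none; bids=[-] asks=[-]
After op 3 [order #2] market_buy(qty=8): fills=none; bids=[-] asks=[-]
After op 4 [order #3] market_buy(qty=7): fills=none; bids=[-] asks=[-]
After op 5 [order #4] market_sell(qty=2): fills=none; bids=[-] asks=[-]

Answer: bid=96 ask=-
bid=- ask=-
bid=- ask=-
bid=- ask=-
bid=- ask=-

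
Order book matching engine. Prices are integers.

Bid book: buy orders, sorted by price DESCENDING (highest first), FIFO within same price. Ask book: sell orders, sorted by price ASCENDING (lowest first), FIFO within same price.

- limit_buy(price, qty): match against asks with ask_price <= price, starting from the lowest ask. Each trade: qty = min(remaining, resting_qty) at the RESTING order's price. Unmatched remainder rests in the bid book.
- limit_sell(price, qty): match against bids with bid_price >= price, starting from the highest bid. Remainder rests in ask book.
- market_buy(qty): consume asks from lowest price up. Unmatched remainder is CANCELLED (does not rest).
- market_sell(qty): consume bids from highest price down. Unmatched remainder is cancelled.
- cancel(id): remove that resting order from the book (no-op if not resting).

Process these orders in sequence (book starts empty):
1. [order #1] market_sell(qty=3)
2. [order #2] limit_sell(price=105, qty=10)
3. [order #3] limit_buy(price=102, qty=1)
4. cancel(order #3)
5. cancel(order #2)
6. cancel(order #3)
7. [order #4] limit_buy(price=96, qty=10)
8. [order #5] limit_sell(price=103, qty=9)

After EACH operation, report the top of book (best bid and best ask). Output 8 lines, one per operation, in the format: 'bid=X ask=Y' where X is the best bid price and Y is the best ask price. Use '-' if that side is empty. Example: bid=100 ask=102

Answer: bid=- ask=-
bid=- ask=105
bid=102 ask=105
bid=- ask=105
bid=- ask=-
bid=- ask=-
bid=96 ask=-
bid=96 ask=103

Derivation:
After op 1 [order #1] market_sell(qty=3): fills=none; bids=[-] asks=[-]
After op 2 [order #2] limit_sell(price=105, qty=10): fills=none; bids=[-] asks=[#2:10@105]
After op 3 [order #3] limit_buy(price=102, qty=1): fills=none; bids=[#3:1@102] asks=[#2:10@105]
After op 4 cancel(order #3): fills=none; bids=[-] asks=[#2:10@105]
After op 5 cancel(order #2): fills=none; bids=[-] asks=[-]
After op 6 cancel(order #3): fills=none; bids=[-] asks=[-]
After op 7 [order #4] limit_buy(price=96, qty=10): fills=none; bids=[#4:10@96] asks=[-]
After op 8 [order #5] limit_sell(price=103, qty=9): fills=none; bids=[#4:10@96] asks=[#5:9@103]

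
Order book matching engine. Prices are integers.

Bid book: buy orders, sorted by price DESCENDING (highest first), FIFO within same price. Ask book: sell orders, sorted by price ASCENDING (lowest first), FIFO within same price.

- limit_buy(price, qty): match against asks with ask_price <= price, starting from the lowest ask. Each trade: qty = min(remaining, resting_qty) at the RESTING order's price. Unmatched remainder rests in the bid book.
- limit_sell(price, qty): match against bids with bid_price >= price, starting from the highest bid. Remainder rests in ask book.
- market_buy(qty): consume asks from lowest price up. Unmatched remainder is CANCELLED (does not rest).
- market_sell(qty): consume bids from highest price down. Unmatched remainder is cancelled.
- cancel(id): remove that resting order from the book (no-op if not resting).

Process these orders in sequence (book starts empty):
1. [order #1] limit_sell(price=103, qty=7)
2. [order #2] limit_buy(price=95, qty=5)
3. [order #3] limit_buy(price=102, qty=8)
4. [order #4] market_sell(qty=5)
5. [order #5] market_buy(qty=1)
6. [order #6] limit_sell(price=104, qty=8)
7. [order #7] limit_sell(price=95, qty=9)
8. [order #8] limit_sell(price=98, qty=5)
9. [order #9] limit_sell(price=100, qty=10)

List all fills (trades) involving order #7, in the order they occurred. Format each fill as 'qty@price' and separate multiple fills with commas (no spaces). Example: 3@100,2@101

Answer: 3@102,5@95

Derivation:
After op 1 [order #1] limit_sell(price=103, qty=7): fills=none; bids=[-] asks=[#1:7@103]
After op 2 [order #2] limit_buy(price=95, qty=5): fills=none; bids=[#2:5@95] asks=[#1:7@103]
After op 3 [order #3] limit_buy(price=102, qty=8): fills=none; bids=[#3:8@102 #2:5@95] asks=[#1:7@103]
After op 4 [order #4] market_sell(qty=5): fills=#3x#4:5@102; bids=[#3:3@102 #2:5@95] asks=[#1:7@103]
After op 5 [order #5] market_buy(qty=1): fills=#5x#1:1@103; bids=[#3:3@102 #2:5@95] asks=[#1:6@103]
After op 6 [order #6] limit_sell(price=104, qty=8): fills=none; bids=[#3:3@102 #2:5@95] asks=[#1:6@103 #6:8@104]
After op 7 [order #7] limit_sell(price=95, qty=9): fills=#3x#7:3@102 #2x#7:5@95; bids=[-] asks=[#7:1@95 #1:6@103 #6:8@104]
After op 8 [order #8] limit_sell(price=98, qty=5): fills=none; bids=[-] asks=[#7:1@95 #8:5@98 #1:6@103 #6:8@104]
After op 9 [order #9] limit_sell(price=100, qty=10): fills=none; bids=[-] asks=[#7:1@95 #8:5@98 #9:10@100 #1:6@103 #6:8@104]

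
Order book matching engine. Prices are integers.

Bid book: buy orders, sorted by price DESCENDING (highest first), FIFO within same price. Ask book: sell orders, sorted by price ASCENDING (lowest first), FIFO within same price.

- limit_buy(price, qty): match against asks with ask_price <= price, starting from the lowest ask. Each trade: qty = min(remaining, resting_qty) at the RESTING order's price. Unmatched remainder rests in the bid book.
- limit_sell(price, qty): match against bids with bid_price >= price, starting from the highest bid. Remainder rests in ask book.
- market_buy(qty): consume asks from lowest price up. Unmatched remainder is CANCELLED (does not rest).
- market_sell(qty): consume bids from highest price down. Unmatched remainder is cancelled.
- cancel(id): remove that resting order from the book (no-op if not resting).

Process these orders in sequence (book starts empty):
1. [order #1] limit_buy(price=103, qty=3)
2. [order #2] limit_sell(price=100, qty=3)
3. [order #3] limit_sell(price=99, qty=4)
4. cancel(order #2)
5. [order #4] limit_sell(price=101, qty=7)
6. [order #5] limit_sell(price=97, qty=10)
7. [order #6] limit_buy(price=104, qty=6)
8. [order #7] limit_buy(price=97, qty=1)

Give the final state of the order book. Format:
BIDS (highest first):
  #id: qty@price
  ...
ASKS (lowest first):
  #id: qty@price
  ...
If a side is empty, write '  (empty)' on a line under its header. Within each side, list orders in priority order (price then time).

After op 1 [order #1] limit_buy(price=103, qty=3): fills=none; bids=[#1:3@103] asks=[-]
After op 2 [order #2] limit_sell(price=100, qty=3): fills=#1x#2:3@103; bids=[-] asks=[-]
After op 3 [order #3] limit_sell(price=99, qty=4): fills=none; bids=[-] asks=[#3:4@99]
After op 4 cancel(order #2): fills=none; bids=[-] asks=[#3:4@99]
After op 5 [order #4] limit_sell(price=101, qty=7): fills=none; bids=[-] asks=[#3:4@99 #4:7@101]
After op 6 [order #5] limit_sell(price=97, qty=10): fills=none; bids=[-] asks=[#5:10@97 #3:4@99 #4:7@101]
After op 7 [order #6] limit_buy(price=104, qty=6): fills=#6x#5:6@97; bids=[-] asks=[#5:4@97 #3:4@99 #4:7@101]
After op 8 [order #7] limit_buy(price=97, qty=1): fills=#7x#5:1@97; bids=[-] asks=[#5:3@97 #3:4@99 #4:7@101]

Answer: BIDS (highest first):
  (empty)
ASKS (lowest first):
  #5: 3@97
  #3: 4@99
  #4: 7@101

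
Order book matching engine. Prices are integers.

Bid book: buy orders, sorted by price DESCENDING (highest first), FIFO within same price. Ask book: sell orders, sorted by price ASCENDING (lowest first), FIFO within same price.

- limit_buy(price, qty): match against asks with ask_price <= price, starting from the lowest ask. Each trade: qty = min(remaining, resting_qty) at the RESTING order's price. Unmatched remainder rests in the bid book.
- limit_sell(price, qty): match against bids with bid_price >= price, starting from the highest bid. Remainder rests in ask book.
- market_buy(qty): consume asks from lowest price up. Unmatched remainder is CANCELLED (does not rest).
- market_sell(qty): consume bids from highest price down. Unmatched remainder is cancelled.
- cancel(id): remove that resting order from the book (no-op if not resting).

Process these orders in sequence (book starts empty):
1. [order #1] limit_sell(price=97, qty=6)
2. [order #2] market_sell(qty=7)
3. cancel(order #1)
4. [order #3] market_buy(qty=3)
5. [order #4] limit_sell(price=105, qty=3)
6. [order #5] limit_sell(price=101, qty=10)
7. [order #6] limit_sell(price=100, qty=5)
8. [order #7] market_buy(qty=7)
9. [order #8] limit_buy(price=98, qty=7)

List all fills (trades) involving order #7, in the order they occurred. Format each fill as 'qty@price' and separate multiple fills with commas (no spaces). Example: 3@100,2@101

After op 1 [order #1] limit_sell(price=97, qty=6): fills=none; bids=[-] asks=[#1:6@97]
After op 2 [order #2] market_sell(qty=7): fills=none; bids=[-] asks=[#1:6@97]
After op 3 cancel(order #1): fills=none; bids=[-] asks=[-]
After op 4 [order #3] market_buy(qty=3): fills=none; bids=[-] asks=[-]
After op 5 [order #4] limit_sell(price=105, qty=3): fills=none; bids=[-] asks=[#4:3@105]
After op 6 [order #5] limit_sell(price=101, qty=10): fills=none; bids=[-] asks=[#5:10@101 #4:3@105]
After op 7 [order #6] limit_sell(price=100, qty=5): fills=none; bids=[-] asks=[#6:5@100 #5:10@101 #4:3@105]
After op 8 [order #7] market_buy(qty=7): fills=#7x#6:5@100 #7x#5:2@101; bids=[-] asks=[#5:8@101 #4:3@105]
After op 9 [order #8] limit_buy(price=98, qty=7): fills=none; bids=[#8:7@98] asks=[#5:8@101 #4:3@105]

Answer: 5@100,2@101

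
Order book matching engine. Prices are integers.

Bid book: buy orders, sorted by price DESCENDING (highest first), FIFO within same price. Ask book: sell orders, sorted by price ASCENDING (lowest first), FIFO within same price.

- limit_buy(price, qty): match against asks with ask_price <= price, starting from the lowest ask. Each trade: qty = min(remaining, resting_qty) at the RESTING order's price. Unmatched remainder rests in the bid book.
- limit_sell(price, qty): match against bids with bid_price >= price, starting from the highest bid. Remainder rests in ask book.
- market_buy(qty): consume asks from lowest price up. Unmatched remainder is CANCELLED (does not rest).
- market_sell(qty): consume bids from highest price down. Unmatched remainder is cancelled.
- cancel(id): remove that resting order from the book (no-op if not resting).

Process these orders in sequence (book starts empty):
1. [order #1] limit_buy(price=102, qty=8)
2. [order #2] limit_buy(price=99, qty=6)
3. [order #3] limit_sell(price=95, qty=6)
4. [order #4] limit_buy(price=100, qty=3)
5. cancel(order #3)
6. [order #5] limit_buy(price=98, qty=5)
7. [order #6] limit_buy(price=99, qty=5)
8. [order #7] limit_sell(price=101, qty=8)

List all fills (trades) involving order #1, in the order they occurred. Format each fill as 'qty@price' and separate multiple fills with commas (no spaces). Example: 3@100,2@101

Answer: 6@102,2@102

Derivation:
After op 1 [order #1] limit_buy(price=102, qty=8): fills=none; bids=[#1:8@102] asks=[-]
After op 2 [order #2] limit_buy(price=99, qty=6): fills=none; bids=[#1:8@102 #2:6@99] asks=[-]
After op 3 [order #3] limit_sell(price=95, qty=6): fills=#1x#3:6@102; bids=[#1:2@102 #2:6@99] asks=[-]
After op 4 [order #4] limit_buy(price=100, qty=3): fills=none; bids=[#1:2@102 #4:3@100 #2:6@99] asks=[-]
After op 5 cancel(order #3): fills=none; bids=[#1:2@102 #4:3@100 #2:6@99] asks=[-]
After op 6 [order #5] limit_buy(price=98, qty=5): fills=none; bids=[#1:2@102 #4:3@100 #2:6@99 #5:5@98] asks=[-]
After op 7 [order #6] limit_buy(price=99, qty=5): fills=none; bids=[#1:2@102 #4:3@100 #2:6@99 #6:5@99 #5:5@98] asks=[-]
After op 8 [order #7] limit_sell(price=101, qty=8): fills=#1x#7:2@102; bids=[#4:3@100 #2:6@99 #6:5@99 #5:5@98] asks=[#7:6@101]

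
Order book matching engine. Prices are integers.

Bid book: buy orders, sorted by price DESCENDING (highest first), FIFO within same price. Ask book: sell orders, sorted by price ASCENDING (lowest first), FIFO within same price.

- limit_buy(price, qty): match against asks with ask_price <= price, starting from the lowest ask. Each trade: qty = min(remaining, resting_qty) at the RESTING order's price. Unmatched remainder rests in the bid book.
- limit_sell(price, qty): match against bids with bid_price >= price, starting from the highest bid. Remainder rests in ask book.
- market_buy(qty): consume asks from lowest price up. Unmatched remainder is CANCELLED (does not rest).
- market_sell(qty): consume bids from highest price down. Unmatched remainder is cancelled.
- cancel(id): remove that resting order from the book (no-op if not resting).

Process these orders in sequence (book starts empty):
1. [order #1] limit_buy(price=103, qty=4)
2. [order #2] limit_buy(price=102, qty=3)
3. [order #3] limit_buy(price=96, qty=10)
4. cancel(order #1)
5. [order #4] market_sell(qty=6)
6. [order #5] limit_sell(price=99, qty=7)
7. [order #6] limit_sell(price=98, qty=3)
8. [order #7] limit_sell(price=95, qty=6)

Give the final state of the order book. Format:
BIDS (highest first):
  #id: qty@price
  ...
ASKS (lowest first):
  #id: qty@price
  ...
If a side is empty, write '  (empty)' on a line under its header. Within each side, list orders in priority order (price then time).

After op 1 [order #1] limit_buy(price=103, qty=4): fills=none; bids=[#1:4@103] asks=[-]
After op 2 [order #2] limit_buy(price=102, qty=3): fills=none; bids=[#1:4@103 #2:3@102] asks=[-]
After op 3 [order #3] limit_buy(price=96, qty=10): fills=none; bids=[#1:4@103 #2:3@102 #3:10@96] asks=[-]
After op 4 cancel(order #1): fills=none; bids=[#2:3@102 #3:10@96] asks=[-]
After op 5 [order #4] market_sell(qty=6): fills=#2x#4:3@102 #3x#4:3@96; bids=[#3:7@96] asks=[-]
After op 6 [order #5] limit_sell(price=99, qty=7): fills=none; bids=[#3:7@96] asks=[#5:7@99]
After op 7 [order #6] limit_sell(price=98, qty=3): fills=none; bids=[#3:7@96] asks=[#6:3@98 #5:7@99]
After op 8 [order #7] limit_sell(price=95, qty=6): fills=#3x#7:6@96; bids=[#3:1@96] asks=[#6:3@98 #5:7@99]

Answer: BIDS (highest first):
  #3: 1@96
ASKS (lowest first):
  #6: 3@98
  #5: 7@99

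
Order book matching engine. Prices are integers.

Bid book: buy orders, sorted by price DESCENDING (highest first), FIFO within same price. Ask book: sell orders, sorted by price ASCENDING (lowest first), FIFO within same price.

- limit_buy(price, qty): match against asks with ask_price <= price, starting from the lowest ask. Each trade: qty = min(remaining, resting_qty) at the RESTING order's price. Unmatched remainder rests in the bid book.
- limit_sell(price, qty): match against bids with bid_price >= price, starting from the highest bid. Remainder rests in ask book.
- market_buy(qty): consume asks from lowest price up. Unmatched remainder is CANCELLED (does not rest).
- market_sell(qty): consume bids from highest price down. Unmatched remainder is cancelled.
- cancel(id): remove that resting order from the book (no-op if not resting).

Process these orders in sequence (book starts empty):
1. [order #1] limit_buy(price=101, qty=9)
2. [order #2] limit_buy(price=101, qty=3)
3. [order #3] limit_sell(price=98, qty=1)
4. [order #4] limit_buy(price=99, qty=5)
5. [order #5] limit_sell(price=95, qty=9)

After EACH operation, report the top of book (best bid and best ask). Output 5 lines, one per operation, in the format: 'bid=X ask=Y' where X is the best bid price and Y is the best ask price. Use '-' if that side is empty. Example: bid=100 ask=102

Answer: bid=101 ask=-
bid=101 ask=-
bid=101 ask=-
bid=101 ask=-
bid=101 ask=-

Derivation:
After op 1 [order #1] limit_buy(price=101, qty=9): fills=none; bids=[#1:9@101] asks=[-]
After op 2 [order #2] limit_buy(price=101, qty=3): fills=none; bids=[#1:9@101 #2:3@101] asks=[-]
After op 3 [order #3] limit_sell(price=98, qty=1): fills=#1x#3:1@101; bids=[#1:8@101 #2:3@101] asks=[-]
After op 4 [order #4] limit_buy(price=99, qty=5): fills=none; bids=[#1:8@101 #2:3@101 #4:5@99] asks=[-]
After op 5 [order #5] limit_sell(price=95, qty=9): fills=#1x#5:8@101 #2x#5:1@101; bids=[#2:2@101 #4:5@99] asks=[-]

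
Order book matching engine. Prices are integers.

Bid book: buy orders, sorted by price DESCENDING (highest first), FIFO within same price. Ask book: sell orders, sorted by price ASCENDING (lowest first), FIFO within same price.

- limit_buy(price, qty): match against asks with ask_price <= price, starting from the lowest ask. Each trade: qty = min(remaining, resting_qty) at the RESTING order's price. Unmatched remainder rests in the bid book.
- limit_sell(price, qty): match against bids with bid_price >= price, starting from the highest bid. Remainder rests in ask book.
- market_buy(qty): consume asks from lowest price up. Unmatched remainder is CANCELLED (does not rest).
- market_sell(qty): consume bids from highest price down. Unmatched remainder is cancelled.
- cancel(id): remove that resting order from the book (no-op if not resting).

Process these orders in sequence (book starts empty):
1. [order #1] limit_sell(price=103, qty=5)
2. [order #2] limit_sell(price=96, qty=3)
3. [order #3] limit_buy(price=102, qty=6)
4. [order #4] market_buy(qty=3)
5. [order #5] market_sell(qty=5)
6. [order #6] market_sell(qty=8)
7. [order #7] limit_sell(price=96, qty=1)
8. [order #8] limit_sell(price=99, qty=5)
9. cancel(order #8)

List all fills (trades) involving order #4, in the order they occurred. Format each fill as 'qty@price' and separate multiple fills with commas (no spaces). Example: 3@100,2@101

Answer: 3@103

Derivation:
After op 1 [order #1] limit_sell(price=103, qty=5): fills=none; bids=[-] asks=[#1:5@103]
After op 2 [order #2] limit_sell(price=96, qty=3): fills=none; bids=[-] asks=[#2:3@96 #1:5@103]
After op 3 [order #3] limit_buy(price=102, qty=6): fills=#3x#2:3@96; bids=[#3:3@102] asks=[#1:5@103]
After op 4 [order #4] market_buy(qty=3): fills=#4x#1:3@103; bids=[#3:3@102] asks=[#1:2@103]
After op 5 [order #5] market_sell(qty=5): fills=#3x#5:3@102; bids=[-] asks=[#1:2@103]
After op 6 [order #6] market_sell(qty=8): fills=none; bids=[-] asks=[#1:2@103]
After op 7 [order #7] limit_sell(price=96, qty=1): fills=none; bids=[-] asks=[#7:1@96 #1:2@103]
After op 8 [order #8] limit_sell(price=99, qty=5): fills=none; bids=[-] asks=[#7:1@96 #8:5@99 #1:2@103]
After op 9 cancel(order #8): fills=none; bids=[-] asks=[#7:1@96 #1:2@103]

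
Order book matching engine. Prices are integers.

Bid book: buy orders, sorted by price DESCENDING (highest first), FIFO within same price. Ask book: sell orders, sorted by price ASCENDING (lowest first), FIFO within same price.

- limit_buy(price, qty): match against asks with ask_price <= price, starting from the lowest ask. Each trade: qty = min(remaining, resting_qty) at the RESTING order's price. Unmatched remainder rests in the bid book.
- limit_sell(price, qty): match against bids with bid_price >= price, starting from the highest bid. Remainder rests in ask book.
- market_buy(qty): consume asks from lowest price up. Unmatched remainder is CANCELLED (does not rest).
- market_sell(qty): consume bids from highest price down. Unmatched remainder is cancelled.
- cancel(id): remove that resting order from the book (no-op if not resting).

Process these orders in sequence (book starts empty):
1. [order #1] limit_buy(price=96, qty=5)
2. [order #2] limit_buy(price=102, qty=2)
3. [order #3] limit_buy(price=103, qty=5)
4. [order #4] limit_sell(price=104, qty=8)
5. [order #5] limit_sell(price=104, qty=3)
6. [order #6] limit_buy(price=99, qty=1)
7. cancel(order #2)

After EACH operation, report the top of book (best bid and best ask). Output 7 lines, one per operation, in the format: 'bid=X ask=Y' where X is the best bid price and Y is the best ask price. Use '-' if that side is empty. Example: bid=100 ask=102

After op 1 [order #1] limit_buy(price=96, qty=5): fills=none; bids=[#1:5@96] asks=[-]
After op 2 [order #2] limit_buy(price=102, qty=2): fills=none; bids=[#2:2@102 #1:5@96] asks=[-]
After op 3 [order #3] limit_buy(price=103, qty=5): fills=none; bids=[#3:5@103 #2:2@102 #1:5@96] asks=[-]
After op 4 [order #4] limit_sell(price=104, qty=8): fills=none; bids=[#3:5@103 #2:2@102 #1:5@96] asks=[#4:8@104]
After op 5 [order #5] limit_sell(price=104, qty=3): fills=none; bids=[#3:5@103 #2:2@102 #1:5@96] asks=[#4:8@104 #5:3@104]
After op 6 [order #6] limit_buy(price=99, qty=1): fills=none; bids=[#3:5@103 #2:2@102 #6:1@99 #1:5@96] asks=[#4:8@104 #5:3@104]
After op 7 cancel(order #2): fills=none; bids=[#3:5@103 #6:1@99 #1:5@96] asks=[#4:8@104 #5:3@104]

Answer: bid=96 ask=-
bid=102 ask=-
bid=103 ask=-
bid=103 ask=104
bid=103 ask=104
bid=103 ask=104
bid=103 ask=104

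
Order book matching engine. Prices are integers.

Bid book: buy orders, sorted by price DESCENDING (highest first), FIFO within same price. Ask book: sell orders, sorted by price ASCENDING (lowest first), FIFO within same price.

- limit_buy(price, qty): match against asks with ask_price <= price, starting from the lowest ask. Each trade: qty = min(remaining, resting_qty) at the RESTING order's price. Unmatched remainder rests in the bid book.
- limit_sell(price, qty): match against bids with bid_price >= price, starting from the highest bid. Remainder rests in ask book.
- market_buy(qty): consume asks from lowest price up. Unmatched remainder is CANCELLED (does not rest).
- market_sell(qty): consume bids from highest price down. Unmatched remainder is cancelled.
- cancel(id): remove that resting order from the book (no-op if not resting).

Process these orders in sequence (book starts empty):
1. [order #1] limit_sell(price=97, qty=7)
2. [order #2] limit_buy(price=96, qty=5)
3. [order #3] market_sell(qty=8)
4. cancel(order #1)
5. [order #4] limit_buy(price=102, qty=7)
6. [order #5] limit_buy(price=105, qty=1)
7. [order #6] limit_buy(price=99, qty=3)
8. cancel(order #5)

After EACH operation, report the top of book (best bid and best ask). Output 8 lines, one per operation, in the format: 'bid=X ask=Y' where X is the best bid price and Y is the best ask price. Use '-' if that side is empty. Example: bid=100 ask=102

After op 1 [order #1] limit_sell(price=97, qty=7): fills=none; bids=[-] asks=[#1:7@97]
After op 2 [order #2] limit_buy(price=96, qty=5): fills=none; bids=[#2:5@96] asks=[#1:7@97]
After op 3 [order #3] market_sell(qty=8): fills=#2x#3:5@96; bids=[-] asks=[#1:7@97]
After op 4 cancel(order #1): fills=none; bids=[-] asks=[-]
After op 5 [order #4] limit_buy(price=102, qty=7): fills=none; bids=[#4:7@102] asks=[-]
After op 6 [order #5] limit_buy(price=105, qty=1): fills=none; bids=[#5:1@105 #4:7@102] asks=[-]
After op 7 [order #6] limit_buy(price=99, qty=3): fills=none; bids=[#5:1@105 #4:7@102 #6:3@99] asks=[-]
After op 8 cancel(order #5): fills=none; bids=[#4:7@102 #6:3@99] asks=[-]

Answer: bid=- ask=97
bid=96 ask=97
bid=- ask=97
bid=- ask=-
bid=102 ask=-
bid=105 ask=-
bid=105 ask=-
bid=102 ask=-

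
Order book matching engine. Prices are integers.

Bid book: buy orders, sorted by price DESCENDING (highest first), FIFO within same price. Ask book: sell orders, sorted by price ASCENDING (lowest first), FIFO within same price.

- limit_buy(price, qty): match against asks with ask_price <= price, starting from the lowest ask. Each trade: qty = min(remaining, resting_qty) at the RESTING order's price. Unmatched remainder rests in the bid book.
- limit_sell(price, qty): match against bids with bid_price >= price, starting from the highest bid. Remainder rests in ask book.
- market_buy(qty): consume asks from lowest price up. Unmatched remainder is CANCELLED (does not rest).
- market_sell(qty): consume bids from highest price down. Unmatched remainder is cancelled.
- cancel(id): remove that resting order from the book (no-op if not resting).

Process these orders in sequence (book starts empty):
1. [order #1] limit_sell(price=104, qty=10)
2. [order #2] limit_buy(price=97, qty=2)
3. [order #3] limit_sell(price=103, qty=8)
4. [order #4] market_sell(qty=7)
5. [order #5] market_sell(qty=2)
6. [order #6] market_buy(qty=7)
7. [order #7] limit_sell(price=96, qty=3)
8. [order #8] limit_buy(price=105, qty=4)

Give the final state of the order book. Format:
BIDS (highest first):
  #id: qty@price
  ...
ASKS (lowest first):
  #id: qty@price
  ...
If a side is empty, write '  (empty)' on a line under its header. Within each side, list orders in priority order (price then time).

After op 1 [order #1] limit_sell(price=104, qty=10): fills=none; bids=[-] asks=[#1:10@104]
After op 2 [order #2] limit_buy(price=97, qty=2): fills=none; bids=[#2:2@97] asks=[#1:10@104]
After op 3 [order #3] limit_sell(price=103, qty=8): fills=none; bids=[#2:2@97] asks=[#3:8@103 #1:10@104]
After op 4 [order #4] market_sell(qty=7): fills=#2x#4:2@97; bids=[-] asks=[#3:8@103 #1:10@104]
After op 5 [order #5] market_sell(qty=2): fills=none; bids=[-] asks=[#3:8@103 #1:10@104]
After op 6 [order #6] market_buy(qty=7): fills=#6x#3:7@103; bids=[-] asks=[#3:1@103 #1:10@104]
After op 7 [order #7] limit_sell(price=96, qty=3): fills=none; bids=[-] asks=[#7:3@96 #3:1@103 #1:10@104]
After op 8 [order #8] limit_buy(price=105, qty=4): fills=#8x#7:3@96 #8x#3:1@103; bids=[-] asks=[#1:10@104]

Answer: BIDS (highest first):
  (empty)
ASKS (lowest first):
  #1: 10@104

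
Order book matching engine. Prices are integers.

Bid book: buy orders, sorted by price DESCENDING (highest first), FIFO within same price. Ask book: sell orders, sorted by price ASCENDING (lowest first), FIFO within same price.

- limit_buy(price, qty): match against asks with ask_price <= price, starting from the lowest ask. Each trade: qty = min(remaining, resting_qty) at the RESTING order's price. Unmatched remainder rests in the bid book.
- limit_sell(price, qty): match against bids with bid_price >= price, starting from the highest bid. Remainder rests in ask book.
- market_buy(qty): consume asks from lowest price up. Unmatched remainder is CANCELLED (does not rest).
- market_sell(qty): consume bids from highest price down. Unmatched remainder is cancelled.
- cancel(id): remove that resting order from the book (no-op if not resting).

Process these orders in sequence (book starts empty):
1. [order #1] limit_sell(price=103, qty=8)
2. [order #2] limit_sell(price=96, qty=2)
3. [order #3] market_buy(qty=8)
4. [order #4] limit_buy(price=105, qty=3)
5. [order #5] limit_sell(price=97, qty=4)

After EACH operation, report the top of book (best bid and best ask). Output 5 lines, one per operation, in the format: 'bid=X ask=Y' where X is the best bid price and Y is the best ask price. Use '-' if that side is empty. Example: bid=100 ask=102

Answer: bid=- ask=103
bid=- ask=96
bid=- ask=103
bid=105 ask=-
bid=- ask=97

Derivation:
After op 1 [order #1] limit_sell(price=103, qty=8): fills=none; bids=[-] asks=[#1:8@103]
After op 2 [order #2] limit_sell(price=96, qty=2): fills=none; bids=[-] asks=[#2:2@96 #1:8@103]
After op 3 [order #3] market_buy(qty=8): fills=#3x#2:2@96 #3x#1:6@103; bids=[-] asks=[#1:2@103]
After op 4 [order #4] limit_buy(price=105, qty=3): fills=#4x#1:2@103; bids=[#4:1@105] asks=[-]
After op 5 [order #5] limit_sell(price=97, qty=4): fills=#4x#5:1@105; bids=[-] asks=[#5:3@97]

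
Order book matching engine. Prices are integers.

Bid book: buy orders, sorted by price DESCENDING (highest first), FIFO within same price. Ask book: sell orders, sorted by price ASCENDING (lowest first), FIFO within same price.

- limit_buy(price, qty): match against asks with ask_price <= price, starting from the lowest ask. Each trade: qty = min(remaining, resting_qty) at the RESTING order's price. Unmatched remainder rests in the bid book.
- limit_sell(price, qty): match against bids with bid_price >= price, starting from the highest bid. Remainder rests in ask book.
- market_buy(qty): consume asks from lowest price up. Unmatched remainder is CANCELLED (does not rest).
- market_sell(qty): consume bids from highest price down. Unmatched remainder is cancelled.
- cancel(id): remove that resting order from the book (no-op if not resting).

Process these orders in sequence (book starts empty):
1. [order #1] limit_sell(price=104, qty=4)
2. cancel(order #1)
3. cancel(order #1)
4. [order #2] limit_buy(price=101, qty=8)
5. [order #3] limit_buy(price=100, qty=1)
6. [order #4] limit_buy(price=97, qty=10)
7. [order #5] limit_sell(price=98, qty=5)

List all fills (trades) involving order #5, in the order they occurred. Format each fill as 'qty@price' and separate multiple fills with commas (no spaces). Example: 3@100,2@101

After op 1 [order #1] limit_sell(price=104, qty=4): fills=none; bids=[-] asks=[#1:4@104]
After op 2 cancel(order #1): fills=none; bids=[-] asks=[-]
After op 3 cancel(order #1): fills=none; bids=[-] asks=[-]
After op 4 [order #2] limit_buy(price=101, qty=8): fills=none; bids=[#2:8@101] asks=[-]
After op 5 [order #3] limit_buy(price=100, qty=1): fills=none; bids=[#2:8@101 #3:1@100] asks=[-]
After op 6 [order #4] limit_buy(price=97, qty=10): fills=none; bids=[#2:8@101 #3:1@100 #4:10@97] asks=[-]
After op 7 [order #5] limit_sell(price=98, qty=5): fills=#2x#5:5@101; bids=[#2:3@101 #3:1@100 #4:10@97] asks=[-]

Answer: 5@101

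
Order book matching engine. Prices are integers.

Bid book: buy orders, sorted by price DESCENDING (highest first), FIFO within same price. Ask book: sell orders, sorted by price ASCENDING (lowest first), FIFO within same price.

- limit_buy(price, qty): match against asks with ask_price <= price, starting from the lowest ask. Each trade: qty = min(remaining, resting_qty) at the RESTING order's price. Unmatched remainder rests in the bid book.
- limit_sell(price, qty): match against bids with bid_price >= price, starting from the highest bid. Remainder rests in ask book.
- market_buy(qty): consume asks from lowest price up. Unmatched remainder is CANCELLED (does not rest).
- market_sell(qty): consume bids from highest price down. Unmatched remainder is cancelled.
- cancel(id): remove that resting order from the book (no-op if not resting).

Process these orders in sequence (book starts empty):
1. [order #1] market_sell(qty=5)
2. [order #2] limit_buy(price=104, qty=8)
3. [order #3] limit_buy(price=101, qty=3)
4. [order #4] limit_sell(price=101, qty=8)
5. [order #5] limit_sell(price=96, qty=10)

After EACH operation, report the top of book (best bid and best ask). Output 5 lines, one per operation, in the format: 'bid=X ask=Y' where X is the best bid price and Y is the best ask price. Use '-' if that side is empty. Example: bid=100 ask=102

After op 1 [order #1] market_sell(qty=5): fills=none; bids=[-] asks=[-]
After op 2 [order #2] limit_buy(price=104, qty=8): fills=none; bids=[#2:8@104] asks=[-]
After op 3 [order #3] limit_buy(price=101, qty=3): fills=none; bids=[#2:8@104 #3:3@101] asks=[-]
After op 4 [order #4] limit_sell(price=101, qty=8): fills=#2x#4:8@104; bids=[#3:3@101] asks=[-]
After op 5 [order #5] limit_sell(price=96, qty=10): fills=#3x#5:3@101; bids=[-] asks=[#5:7@96]

Answer: bid=- ask=-
bid=104 ask=-
bid=104 ask=-
bid=101 ask=-
bid=- ask=96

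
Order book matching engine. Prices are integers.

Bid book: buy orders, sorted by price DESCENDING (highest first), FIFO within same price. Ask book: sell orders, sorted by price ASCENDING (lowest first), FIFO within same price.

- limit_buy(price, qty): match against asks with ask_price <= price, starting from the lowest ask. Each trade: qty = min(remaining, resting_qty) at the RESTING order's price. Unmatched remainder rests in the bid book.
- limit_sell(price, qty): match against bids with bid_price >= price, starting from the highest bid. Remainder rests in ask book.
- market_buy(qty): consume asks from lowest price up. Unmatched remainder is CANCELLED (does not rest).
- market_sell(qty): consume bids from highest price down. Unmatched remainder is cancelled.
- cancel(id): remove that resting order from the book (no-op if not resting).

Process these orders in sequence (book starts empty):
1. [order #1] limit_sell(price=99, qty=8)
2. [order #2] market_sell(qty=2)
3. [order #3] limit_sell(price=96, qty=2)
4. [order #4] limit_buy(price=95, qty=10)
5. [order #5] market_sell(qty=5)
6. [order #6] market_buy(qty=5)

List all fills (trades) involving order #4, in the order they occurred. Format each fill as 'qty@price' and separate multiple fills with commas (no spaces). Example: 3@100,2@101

After op 1 [order #1] limit_sell(price=99, qty=8): fills=none; bids=[-] asks=[#1:8@99]
After op 2 [order #2] market_sell(qty=2): fills=none; bids=[-] asks=[#1:8@99]
After op 3 [order #3] limit_sell(price=96, qty=2): fills=none; bids=[-] asks=[#3:2@96 #1:8@99]
After op 4 [order #4] limit_buy(price=95, qty=10): fills=none; bids=[#4:10@95] asks=[#3:2@96 #1:8@99]
After op 5 [order #5] market_sell(qty=5): fills=#4x#5:5@95; bids=[#4:5@95] asks=[#3:2@96 #1:8@99]
After op 6 [order #6] market_buy(qty=5): fills=#6x#3:2@96 #6x#1:3@99; bids=[#4:5@95] asks=[#1:5@99]

Answer: 5@95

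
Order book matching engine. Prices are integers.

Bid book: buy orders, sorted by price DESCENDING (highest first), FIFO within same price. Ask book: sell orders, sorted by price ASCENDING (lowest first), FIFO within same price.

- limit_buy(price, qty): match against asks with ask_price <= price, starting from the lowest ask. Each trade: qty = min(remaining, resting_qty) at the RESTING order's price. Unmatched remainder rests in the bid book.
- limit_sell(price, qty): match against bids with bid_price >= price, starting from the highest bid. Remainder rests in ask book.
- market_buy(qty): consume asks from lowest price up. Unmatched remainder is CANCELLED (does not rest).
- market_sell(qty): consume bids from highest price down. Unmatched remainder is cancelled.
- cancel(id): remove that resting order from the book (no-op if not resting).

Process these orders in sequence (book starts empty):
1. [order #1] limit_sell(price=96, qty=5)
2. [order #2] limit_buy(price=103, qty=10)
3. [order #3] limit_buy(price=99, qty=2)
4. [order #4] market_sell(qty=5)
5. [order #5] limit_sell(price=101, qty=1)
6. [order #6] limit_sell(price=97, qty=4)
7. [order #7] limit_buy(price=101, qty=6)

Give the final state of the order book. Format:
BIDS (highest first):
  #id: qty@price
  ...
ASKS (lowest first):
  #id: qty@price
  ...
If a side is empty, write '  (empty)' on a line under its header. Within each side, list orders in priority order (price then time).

After op 1 [order #1] limit_sell(price=96, qty=5): fills=none; bids=[-] asks=[#1:5@96]
After op 2 [order #2] limit_buy(price=103, qty=10): fills=#2x#1:5@96; bids=[#2:5@103] asks=[-]
After op 3 [order #3] limit_buy(price=99, qty=2): fills=none; bids=[#2:5@103 #3:2@99] asks=[-]
After op 4 [order #4] market_sell(qty=5): fills=#2x#4:5@103; bids=[#3:2@99] asks=[-]
After op 5 [order #5] limit_sell(price=101, qty=1): fills=none; bids=[#3:2@99] asks=[#5:1@101]
After op 6 [order #6] limit_sell(price=97, qty=4): fills=#3x#6:2@99; bids=[-] asks=[#6:2@97 #5:1@101]
After op 7 [order #7] limit_buy(price=101, qty=6): fills=#7x#6:2@97 #7x#5:1@101; bids=[#7:3@101] asks=[-]

Answer: BIDS (highest first):
  #7: 3@101
ASKS (lowest first):
  (empty)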